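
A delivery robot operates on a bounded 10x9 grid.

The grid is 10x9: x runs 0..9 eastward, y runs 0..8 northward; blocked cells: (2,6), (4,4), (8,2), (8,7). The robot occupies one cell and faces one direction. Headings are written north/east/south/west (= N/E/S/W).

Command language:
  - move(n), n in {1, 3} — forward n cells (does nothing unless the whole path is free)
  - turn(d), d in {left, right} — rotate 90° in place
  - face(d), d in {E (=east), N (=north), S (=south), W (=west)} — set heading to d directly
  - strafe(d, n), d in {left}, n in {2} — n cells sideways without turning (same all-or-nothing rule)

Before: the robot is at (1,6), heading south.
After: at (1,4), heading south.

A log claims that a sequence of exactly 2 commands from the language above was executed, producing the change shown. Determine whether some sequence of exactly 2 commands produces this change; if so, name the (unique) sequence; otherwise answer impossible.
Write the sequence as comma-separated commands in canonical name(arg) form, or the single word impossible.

move(1), move(1)

key: heading stays S — no command in the sequence turns
from: at (1,6), heading south
t=1 move(1) ⇒ at (1,5), heading south
t=2 move(1) ⇒ at (1,4), heading south
no other 2-command option fits: unique.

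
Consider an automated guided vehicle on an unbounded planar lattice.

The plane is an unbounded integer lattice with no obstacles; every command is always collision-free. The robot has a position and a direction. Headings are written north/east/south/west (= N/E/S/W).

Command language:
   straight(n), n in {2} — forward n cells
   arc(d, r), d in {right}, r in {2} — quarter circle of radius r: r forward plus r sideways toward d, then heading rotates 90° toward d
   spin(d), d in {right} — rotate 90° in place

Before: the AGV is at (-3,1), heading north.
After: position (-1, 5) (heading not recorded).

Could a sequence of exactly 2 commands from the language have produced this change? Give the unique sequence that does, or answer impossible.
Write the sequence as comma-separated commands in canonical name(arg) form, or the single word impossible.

key: running arc(right, 2) before straight(2) would end elsewhere — order is forced
initial: at (-3,1), heading north
1. straight(2) → at (-3,3), heading north
2. arc(right, 2) → at (-1,5), heading east
no rival 2-sequence matches.

straight(2), arc(right, 2)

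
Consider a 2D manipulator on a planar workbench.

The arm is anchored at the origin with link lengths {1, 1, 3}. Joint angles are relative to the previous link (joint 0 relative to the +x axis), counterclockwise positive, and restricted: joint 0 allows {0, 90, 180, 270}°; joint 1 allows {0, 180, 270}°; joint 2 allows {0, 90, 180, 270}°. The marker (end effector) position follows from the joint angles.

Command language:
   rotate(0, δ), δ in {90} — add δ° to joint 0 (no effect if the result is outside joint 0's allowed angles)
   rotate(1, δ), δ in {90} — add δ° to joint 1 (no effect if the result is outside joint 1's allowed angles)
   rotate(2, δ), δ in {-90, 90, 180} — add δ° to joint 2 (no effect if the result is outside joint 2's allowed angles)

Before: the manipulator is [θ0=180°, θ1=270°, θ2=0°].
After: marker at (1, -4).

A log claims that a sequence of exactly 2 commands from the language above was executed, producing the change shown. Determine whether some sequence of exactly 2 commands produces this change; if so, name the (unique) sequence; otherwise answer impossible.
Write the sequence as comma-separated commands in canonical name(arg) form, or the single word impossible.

rotate(0, 90), rotate(0, 90)

begin: [θ0=180°, θ1=270°, θ2=0°]
t=1 rotate(0, 90) ⇒ [θ0=270°, θ1=270°, θ2=0°]
t=2 rotate(0, 90) ⇒ [θ0=0°, θ1=270°, θ2=0°]
no rival 2-sequence matches.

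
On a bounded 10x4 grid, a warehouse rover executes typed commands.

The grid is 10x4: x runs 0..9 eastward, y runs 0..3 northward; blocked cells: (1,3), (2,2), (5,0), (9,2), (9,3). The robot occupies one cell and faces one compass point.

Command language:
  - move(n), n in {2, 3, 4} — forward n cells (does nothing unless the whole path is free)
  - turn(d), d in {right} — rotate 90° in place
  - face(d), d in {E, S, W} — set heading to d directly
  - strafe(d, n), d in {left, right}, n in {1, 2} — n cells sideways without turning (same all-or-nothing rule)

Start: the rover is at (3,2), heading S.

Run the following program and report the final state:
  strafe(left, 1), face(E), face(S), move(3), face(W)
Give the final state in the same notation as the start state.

at (4,2), heading W

start: at (3,2), heading S
[1] after strafe(left, 1): at (4,2), heading S
[2] after face(E): at (4,2), heading E
[3] after face(S): at (4,2), heading S
[4] after move(3): at (4,2), heading S
[5] after face(W): at (4,2), heading W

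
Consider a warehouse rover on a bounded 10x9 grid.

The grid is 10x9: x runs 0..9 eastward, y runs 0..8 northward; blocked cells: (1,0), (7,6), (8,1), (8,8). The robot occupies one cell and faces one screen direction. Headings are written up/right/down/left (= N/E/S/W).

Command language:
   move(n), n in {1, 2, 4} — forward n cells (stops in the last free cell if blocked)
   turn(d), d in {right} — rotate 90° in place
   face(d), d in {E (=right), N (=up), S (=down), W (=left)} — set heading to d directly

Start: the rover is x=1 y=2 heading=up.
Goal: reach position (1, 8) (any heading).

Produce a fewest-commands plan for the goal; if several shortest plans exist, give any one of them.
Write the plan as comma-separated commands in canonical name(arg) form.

move(2), move(4)

t0: x=1 y=2 heading=up
1. move(2) → x=1 y=4 heading=up
2. move(4) → x=1 y=8 heading=up
minimal: 2 command(s), checked below 2.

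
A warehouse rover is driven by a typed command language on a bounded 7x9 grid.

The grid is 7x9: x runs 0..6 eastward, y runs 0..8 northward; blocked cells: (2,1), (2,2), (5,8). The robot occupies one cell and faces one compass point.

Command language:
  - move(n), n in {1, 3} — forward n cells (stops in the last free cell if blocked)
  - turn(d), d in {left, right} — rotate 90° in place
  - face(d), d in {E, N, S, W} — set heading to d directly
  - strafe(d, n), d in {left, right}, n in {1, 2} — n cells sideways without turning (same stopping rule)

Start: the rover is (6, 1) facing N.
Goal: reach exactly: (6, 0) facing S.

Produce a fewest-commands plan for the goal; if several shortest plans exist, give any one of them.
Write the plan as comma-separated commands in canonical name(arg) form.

face(S), move(1)

begin: (6, 1) facing N
step 1 (face(S)): (6, 1) facing S
step 2 (move(1)): (6, 0) facing S
shorter routes all fall short; 2 is best.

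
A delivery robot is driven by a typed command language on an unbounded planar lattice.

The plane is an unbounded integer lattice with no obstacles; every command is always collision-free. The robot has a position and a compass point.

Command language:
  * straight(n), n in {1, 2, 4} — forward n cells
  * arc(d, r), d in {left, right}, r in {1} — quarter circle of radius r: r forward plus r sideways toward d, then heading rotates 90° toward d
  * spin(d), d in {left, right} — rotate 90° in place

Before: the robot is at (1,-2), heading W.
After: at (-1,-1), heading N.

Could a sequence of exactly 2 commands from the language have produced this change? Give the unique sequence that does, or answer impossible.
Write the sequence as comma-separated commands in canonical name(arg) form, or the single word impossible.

key: cell and facing (now N) both changed — the 2 commands mix motion and turning
from: at (1,-2), heading W
t=1 straight(1) ⇒ at (0,-2), heading W
t=2 arc(right, 1) ⇒ at (-1,-1), heading N
no other 2-command option fits: unique.

straight(1), arc(right, 1)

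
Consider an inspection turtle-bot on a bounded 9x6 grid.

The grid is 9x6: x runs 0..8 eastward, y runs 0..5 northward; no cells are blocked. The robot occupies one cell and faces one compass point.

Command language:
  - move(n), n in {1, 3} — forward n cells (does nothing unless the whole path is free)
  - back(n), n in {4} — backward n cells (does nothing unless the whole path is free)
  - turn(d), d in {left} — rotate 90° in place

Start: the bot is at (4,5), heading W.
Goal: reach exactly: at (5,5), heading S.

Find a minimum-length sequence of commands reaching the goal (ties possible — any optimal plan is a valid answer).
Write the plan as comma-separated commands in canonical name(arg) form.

from: at (4,5), heading W
[1] after move(3): at (1,5), heading W
[2] after back(4): at (5,5), heading W
[3] after turn(left): at (5,5), heading S
minimal: 3 command(s), checked below 3.

move(3), back(4), turn(left)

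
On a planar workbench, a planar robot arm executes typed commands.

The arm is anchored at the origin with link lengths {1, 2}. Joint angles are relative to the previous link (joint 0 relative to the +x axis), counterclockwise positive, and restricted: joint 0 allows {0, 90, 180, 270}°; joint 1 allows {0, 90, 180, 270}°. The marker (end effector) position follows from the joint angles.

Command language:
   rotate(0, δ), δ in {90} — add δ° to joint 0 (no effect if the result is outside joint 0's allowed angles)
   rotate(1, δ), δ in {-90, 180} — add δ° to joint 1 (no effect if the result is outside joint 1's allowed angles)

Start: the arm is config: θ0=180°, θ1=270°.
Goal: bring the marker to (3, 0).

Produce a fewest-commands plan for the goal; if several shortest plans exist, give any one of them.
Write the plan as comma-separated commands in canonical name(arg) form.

rotate(0, 90), rotate(0, 90), rotate(1, 180), rotate(1, -90)

start: config: θ0=180°, θ1=270°
t=1 rotate(0, 90) ⇒ config: θ0=270°, θ1=270°
t=2 rotate(0, 90) ⇒ config: θ0=0°, θ1=270°
t=3 rotate(1, 180) ⇒ config: θ0=0°, θ1=90°
t=4 rotate(1, -90) ⇒ config: θ0=0°, θ1=0°
no 3-step plan works, so 4 is optimal.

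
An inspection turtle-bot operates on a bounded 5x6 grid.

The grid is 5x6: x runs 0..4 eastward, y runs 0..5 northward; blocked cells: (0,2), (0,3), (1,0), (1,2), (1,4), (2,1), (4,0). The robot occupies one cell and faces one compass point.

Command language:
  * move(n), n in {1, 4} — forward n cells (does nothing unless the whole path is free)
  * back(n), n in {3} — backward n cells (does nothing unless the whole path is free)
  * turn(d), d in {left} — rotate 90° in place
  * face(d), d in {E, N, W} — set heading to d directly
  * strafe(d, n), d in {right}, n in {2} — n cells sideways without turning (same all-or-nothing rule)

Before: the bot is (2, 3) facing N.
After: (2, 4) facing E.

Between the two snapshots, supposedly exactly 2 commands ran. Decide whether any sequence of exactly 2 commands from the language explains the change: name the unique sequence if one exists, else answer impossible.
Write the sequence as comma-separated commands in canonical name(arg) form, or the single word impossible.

move(1), face(E)

key: cell and facing (now E) both changed — the 2 commands mix motion and turning
t0: (2, 3) facing N
step 1 (move(1)): (2, 4) facing N
step 2 (face(E)): (2, 4) facing E
uniquely the one of 64 2-step routes that fits.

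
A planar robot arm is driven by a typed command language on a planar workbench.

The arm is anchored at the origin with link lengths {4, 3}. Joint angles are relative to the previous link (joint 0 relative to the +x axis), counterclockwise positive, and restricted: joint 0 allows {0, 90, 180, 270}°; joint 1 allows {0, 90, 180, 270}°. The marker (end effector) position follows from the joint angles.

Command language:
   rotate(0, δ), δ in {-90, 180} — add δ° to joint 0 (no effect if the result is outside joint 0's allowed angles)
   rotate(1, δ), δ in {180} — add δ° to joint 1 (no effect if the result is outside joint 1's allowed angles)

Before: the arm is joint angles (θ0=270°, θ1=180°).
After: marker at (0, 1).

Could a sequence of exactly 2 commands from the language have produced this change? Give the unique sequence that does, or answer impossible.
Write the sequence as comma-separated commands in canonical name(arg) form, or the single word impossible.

rotate(0, -90), rotate(0, -90)

t0: joint angles (θ0=270°, θ1=180°)
[1] after rotate(0, -90): joint angles (θ0=180°, θ1=180°)
[2] after rotate(0, -90): joint angles (θ0=90°, θ1=180°)
all 9 alternatives checked — unique.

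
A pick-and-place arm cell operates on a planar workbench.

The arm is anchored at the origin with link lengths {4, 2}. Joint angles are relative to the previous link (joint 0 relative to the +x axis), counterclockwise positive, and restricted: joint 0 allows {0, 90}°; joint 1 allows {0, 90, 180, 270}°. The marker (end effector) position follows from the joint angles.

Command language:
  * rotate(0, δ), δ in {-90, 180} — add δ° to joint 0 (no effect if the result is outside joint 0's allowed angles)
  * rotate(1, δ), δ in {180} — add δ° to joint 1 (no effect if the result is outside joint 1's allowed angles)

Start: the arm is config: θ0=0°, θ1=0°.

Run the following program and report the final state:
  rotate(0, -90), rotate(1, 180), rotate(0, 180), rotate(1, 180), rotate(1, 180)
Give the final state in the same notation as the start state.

initial: config: θ0=0°, θ1=0°
[1] after rotate(0, -90): config: θ0=0°, θ1=0°
[2] after rotate(1, 180): config: θ0=0°, θ1=180°
[3] after rotate(0, 180): config: θ0=0°, θ1=180°
[4] after rotate(1, 180): config: θ0=0°, θ1=0°
[5] after rotate(1, 180): config: θ0=0°, θ1=180°

config: θ0=0°, θ1=180°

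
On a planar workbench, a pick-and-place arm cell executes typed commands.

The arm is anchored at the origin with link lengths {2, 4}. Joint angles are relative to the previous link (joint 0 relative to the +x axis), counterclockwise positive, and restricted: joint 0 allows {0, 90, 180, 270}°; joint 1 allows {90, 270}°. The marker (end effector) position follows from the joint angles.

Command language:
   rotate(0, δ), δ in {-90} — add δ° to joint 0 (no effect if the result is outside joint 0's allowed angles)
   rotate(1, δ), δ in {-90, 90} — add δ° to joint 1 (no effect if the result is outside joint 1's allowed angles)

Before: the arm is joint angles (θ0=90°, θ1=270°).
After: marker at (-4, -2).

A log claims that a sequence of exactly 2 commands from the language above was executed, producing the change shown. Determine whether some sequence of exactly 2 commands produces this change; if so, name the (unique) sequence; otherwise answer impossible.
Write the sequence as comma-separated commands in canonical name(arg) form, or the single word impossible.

from: joint angles (θ0=90°, θ1=270°)
step 1 (rotate(0, -90)): joint angles (θ0=0°, θ1=270°)
step 2 (rotate(0, -90)): joint angles (θ0=270°, θ1=270°)
all 9 alternatives checked — unique.

rotate(0, -90), rotate(0, -90)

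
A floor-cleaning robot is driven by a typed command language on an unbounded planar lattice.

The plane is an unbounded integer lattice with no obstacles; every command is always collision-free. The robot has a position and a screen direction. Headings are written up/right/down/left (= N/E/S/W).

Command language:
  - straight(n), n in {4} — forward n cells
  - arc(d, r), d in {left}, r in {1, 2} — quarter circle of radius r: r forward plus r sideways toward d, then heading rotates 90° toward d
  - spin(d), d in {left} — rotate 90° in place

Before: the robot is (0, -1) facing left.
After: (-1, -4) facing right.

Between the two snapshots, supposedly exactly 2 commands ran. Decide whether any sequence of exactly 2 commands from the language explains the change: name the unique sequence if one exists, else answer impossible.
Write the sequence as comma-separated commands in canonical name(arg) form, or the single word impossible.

key: running arc(left, 1) before arc(left, 2) would end elsewhere — order is forced
begin: (0, -1) facing left
1. arc(left, 2) → (-2, -3) facing down
2. arc(left, 1) → (-1, -4) facing right
all 16 alternatives checked — unique.

arc(left, 2), arc(left, 1)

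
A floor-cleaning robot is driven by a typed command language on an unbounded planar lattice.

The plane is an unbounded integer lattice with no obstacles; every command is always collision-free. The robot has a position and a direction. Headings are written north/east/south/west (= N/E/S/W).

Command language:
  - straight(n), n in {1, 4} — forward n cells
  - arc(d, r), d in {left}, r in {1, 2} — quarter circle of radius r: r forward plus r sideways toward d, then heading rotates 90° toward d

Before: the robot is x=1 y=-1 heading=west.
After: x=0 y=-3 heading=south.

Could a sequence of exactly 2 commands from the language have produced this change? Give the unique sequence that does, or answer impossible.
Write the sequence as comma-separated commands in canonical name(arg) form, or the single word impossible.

key: running straight(1) before arc(left, 1) would end elsewhere — order is forced
begin: x=1 y=-1 heading=west
step 1 (arc(left, 1)): x=0 y=-2 heading=south
step 2 (straight(1)): x=0 y=-3 heading=south
all 16 alternatives checked — unique.

arc(left, 1), straight(1)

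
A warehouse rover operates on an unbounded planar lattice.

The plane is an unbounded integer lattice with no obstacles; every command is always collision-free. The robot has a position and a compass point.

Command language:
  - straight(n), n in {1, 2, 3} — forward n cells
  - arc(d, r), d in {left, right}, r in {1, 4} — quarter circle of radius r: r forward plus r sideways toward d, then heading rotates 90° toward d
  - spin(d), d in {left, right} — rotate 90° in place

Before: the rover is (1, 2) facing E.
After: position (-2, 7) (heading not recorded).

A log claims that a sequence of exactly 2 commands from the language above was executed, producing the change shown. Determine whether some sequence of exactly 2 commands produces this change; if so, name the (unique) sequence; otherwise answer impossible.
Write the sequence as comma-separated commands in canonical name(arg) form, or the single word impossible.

key: order matters: swapping arc(left, 1) and arc(left, 4) lands elsewhere
begin: (1, 2) facing E
1. arc(left, 1) → (2, 3) facing N
2. arc(left, 4) → (-2, 7) facing W
uniquely the one of 81 2-step routes that fits.

arc(left, 1), arc(left, 4)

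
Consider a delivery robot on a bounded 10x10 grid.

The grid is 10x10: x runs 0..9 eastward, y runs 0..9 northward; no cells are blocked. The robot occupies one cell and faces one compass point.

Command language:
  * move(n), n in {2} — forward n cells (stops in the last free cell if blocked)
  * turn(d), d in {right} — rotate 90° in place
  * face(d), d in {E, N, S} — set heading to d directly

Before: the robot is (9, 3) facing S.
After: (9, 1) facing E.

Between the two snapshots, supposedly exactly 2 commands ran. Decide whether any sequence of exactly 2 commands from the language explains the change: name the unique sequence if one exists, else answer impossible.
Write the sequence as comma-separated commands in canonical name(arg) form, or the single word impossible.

key: running face(E) before move(2) would end elsewhere — order is forced
initial: (9, 3) facing S
1. move(2) → (9, 1) facing S
2. face(E) → (9, 1) facing E
no rival 2-sequence matches.

move(2), face(E)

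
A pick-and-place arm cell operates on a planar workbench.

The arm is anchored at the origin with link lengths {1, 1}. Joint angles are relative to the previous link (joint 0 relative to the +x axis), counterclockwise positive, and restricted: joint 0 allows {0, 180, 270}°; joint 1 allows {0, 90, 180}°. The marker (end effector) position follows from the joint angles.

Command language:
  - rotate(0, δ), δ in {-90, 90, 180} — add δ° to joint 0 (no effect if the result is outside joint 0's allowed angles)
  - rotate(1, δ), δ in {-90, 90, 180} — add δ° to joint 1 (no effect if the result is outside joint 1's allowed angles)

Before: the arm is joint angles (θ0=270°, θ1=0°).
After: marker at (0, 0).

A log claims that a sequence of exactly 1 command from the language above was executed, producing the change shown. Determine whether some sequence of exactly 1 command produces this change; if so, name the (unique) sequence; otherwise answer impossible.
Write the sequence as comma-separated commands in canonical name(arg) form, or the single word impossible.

rotate(1, 180)

start: joint angles (θ0=270°, θ1=0°)
t=1 rotate(1, 180) ⇒ joint angles (θ0=270°, θ1=180°)
no rival 1-sequence matches.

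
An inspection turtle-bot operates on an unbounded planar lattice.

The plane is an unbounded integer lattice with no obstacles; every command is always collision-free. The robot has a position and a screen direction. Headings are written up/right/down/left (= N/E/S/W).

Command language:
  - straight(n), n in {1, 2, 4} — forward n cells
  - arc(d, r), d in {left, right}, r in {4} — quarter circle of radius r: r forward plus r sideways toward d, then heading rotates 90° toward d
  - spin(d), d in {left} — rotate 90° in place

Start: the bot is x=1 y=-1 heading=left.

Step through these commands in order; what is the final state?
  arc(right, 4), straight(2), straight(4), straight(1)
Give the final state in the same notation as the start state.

x=-3 y=10 heading=up

t0: x=1 y=-1 heading=left
[1] after arc(right, 4): x=-3 y=3 heading=up
[2] after straight(2): x=-3 y=5 heading=up
[3] after straight(4): x=-3 y=9 heading=up
[4] after straight(1): x=-3 y=10 heading=up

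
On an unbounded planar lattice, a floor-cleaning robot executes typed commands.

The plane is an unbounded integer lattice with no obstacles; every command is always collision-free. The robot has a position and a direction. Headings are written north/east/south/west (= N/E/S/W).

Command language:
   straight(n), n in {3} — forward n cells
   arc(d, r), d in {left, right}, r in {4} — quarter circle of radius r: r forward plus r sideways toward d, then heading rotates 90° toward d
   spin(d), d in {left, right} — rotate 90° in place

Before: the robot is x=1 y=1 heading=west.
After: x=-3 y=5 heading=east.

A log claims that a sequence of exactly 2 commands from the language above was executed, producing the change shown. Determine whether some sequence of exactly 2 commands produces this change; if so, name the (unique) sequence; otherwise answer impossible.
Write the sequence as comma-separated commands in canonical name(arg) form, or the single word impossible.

key: order matters: swapping arc(right, 4) and spin(right) lands elsewhere
t0: x=1 y=1 heading=west
t=1 arc(right, 4) ⇒ x=-3 y=5 heading=north
t=2 spin(right) ⇒ x=-3 y=5 heading=east
no rival 2-sequence matches.

arc(right, 4), spin(right)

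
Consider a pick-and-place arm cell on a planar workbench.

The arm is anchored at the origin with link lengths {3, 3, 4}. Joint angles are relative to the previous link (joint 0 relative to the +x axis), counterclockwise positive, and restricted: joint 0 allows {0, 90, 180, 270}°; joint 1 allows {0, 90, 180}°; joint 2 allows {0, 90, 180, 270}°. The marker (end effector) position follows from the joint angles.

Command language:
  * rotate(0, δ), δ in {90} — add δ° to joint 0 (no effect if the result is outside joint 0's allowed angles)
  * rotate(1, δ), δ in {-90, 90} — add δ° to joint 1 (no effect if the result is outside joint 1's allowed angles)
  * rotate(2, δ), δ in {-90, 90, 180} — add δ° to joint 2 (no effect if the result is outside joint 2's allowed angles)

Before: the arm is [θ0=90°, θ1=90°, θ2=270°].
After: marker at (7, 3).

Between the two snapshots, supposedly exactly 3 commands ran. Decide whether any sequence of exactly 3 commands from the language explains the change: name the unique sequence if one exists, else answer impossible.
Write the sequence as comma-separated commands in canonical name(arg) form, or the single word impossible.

begin: [θ0=90°, θ1=90°, θ2=270°]
[1] after rotate(0, 90): [θ0=180°, θ1=90°, θ2=270°]
[2] after rotate(0, 90): [θ0=270°, θ1=90°, θ2=270°]
[3] after rotate(0, 90): [θ0=0°, θ1=90°, θ2=270°]
uniquely the one of 216 3-step routes that fits.

rotate(0, 90), rotate(0, 90), rotate(0, 90)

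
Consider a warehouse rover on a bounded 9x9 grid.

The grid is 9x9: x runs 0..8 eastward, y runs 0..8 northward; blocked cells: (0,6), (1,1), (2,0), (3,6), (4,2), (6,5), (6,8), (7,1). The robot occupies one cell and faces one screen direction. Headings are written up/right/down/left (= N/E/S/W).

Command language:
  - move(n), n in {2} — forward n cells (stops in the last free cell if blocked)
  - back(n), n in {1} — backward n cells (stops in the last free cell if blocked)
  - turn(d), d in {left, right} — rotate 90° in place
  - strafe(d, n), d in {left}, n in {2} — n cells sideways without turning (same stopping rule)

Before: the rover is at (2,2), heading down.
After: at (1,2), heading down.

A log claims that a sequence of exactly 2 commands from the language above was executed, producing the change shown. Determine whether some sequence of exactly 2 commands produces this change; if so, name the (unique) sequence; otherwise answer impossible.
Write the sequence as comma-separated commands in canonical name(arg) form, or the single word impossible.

impossible

all 25 sequences checked — none match.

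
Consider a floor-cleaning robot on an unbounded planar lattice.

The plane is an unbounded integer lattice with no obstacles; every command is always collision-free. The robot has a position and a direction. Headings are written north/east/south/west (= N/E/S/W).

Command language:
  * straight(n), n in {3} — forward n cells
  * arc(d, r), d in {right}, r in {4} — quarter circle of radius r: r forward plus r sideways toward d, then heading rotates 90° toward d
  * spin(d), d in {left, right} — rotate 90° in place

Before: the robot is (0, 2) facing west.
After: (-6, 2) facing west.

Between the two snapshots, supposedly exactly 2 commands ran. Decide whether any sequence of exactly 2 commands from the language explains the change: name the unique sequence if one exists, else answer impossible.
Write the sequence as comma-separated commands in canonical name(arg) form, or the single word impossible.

key: heading stays W — no command in the sequence turns
initial: (0, 2) facing west
1. straight(3) → (-3, 2) facing west
2. straight(3) → (-6, 2) facing west
no other 2-command option fits: unique.

straight(3), straight(3)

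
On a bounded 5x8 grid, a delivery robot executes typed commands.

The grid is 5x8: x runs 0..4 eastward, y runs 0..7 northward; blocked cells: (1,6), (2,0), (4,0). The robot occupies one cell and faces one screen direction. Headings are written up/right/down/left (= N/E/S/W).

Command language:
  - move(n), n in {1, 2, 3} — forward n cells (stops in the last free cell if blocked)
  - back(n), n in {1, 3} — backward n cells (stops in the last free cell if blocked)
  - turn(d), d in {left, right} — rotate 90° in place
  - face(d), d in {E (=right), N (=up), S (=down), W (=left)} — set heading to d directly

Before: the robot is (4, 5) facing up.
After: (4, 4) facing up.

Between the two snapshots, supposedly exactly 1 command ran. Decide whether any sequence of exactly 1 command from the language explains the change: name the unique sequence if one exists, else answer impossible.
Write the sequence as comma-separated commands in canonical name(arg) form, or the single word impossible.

key: heading stays N — the single command does not turn
start: (4, 5) facing up
[1] after back(1): (4, 4) facing up
no other 1-command option fits: unique.

back(1)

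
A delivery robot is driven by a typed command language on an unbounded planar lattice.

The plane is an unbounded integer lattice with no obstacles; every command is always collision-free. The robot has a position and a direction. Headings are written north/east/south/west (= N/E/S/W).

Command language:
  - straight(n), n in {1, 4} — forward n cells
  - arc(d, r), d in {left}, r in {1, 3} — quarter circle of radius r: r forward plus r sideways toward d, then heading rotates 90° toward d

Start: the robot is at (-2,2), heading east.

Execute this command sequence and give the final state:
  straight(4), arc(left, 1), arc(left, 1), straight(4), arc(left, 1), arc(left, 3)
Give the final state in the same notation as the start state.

initial: at (-2,2), heading east
1. straight(4) → at (2,2), heading east
2. arc(left, 1) → at (3,3), heading north
3. arc(left, 1) → at (2,4), heading west
4. straight(4) → at (-2,4), heading west
5. arc(left, 1) → at (-3,3), heading south
6. arc(left, 3) → at (0,0), heading east

at (0,0), heading east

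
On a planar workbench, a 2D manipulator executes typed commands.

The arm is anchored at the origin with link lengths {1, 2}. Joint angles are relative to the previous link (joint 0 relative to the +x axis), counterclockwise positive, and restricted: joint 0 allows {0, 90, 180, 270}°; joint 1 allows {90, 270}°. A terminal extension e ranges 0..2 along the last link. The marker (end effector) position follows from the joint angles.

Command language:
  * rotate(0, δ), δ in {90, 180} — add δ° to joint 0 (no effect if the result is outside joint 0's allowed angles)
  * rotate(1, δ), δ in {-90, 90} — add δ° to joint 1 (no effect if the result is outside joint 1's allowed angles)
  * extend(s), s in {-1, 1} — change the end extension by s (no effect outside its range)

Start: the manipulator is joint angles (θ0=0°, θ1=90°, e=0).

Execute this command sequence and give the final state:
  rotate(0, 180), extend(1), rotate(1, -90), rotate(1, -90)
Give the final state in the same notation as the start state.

from: joint angles (θ0=0°, θ1=90°, e=0)
[1] after rotate(0, 180): joint angles (θ0=180°, θ1=90°, e=0)
[2] after extend(1): joint angles (θ0=180°, θ1=90°, e=1)
[3] after rotate(1, -90): joint angles (θ0=180°, θ1=90°, e=1)
[4] after rotate(1, -90): joint angles (θ0=180°, θ1=90°, e=1)

joint angles (θ0=180°, θ1=90°, e=1)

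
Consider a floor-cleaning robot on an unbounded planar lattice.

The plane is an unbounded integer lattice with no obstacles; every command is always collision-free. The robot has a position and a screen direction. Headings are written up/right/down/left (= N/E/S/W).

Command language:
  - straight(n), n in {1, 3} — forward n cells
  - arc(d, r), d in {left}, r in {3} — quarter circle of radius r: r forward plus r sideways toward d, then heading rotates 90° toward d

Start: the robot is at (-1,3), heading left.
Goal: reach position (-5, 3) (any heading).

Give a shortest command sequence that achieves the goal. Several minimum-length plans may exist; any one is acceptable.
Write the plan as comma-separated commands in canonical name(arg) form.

t0: at (-1,3), heading left
step 1 (straight(3)): at (-4,3), heading left
step 2 (straight(1)): at (-5,3), heading left
nothing shorter than 2 reaches the goal.

straight(3), straight(1)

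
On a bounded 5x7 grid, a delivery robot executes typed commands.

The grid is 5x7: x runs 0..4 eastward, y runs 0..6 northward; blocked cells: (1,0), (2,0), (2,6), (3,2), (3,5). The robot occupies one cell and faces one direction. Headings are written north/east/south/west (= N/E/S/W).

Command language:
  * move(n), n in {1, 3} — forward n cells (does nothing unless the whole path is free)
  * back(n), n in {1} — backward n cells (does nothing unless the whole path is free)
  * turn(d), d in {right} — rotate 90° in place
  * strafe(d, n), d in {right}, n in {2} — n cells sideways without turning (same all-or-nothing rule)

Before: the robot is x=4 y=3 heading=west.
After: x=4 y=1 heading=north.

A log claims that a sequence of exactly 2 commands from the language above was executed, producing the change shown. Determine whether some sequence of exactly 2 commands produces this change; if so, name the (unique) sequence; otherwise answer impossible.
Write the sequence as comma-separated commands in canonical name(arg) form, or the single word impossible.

impossible

all 25 sequences checked — none match.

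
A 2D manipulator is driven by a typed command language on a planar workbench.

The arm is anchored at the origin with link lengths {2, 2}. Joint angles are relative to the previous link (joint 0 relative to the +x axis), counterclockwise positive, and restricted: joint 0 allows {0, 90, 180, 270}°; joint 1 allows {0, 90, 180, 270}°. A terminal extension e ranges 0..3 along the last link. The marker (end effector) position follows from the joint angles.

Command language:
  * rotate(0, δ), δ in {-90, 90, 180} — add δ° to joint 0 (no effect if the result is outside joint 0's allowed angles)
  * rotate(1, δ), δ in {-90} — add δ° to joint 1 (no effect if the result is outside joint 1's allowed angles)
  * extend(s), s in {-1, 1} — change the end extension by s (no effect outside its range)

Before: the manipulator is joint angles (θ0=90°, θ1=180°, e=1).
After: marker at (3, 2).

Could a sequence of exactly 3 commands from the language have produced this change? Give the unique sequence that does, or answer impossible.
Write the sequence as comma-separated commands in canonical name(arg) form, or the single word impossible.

t0: joint angles (θ0=90°, θ1=180°, e=1)
step 1 (rotate(1, -90)): joint angles (θ0=90°, θ1=90°, e=1)
step 2 (rotate(1, -90)): joint angles (θ0=90°, θ1=0°, e=1)
step 3 (rotate(1, -90)): joint angles (θ0=90°, θ1=270°, e=1)
no rival 3-sequence matches.

rotate(1, -90), rotate(1, -90), rotate(1, -90)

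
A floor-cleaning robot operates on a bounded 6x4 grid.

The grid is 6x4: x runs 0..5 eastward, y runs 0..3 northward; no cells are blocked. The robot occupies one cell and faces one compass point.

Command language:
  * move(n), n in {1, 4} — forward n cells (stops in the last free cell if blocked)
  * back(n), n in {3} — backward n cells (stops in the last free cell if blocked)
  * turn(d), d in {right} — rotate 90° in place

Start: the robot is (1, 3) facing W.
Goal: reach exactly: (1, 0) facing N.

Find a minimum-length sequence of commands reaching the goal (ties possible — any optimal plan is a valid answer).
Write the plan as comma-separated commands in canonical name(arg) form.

from: (1, 3) facing W
t=1 turn(right) ⇒ (1, 3) facing N
t=2 back(3) ⇒ (1, 0) facing N
minimal: 2 command(s), checked below 2.

turn(right), back(3)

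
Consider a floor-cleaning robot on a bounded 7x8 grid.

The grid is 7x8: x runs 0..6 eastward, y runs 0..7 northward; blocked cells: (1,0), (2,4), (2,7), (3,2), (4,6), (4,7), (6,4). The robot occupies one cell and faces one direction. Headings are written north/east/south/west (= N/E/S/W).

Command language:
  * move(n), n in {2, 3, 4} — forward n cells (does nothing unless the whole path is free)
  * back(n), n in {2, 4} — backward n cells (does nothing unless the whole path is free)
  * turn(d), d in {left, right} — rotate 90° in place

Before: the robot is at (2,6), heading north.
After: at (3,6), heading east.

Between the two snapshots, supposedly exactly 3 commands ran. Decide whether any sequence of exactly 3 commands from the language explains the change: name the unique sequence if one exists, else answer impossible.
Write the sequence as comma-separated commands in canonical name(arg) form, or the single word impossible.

key: running move(3) before turn(right) would end elsewhere — order is forced
t0: at (2,6), heading north
t=1 turn(right) ⇒ at (2,6), heading east
t=2 back(2) ⇒ at (0,6), heading east
t=3 move(3) ⇒ at (3,6), heading east
no other 3-command option fits: unique.

turn(right), back(2), move(3)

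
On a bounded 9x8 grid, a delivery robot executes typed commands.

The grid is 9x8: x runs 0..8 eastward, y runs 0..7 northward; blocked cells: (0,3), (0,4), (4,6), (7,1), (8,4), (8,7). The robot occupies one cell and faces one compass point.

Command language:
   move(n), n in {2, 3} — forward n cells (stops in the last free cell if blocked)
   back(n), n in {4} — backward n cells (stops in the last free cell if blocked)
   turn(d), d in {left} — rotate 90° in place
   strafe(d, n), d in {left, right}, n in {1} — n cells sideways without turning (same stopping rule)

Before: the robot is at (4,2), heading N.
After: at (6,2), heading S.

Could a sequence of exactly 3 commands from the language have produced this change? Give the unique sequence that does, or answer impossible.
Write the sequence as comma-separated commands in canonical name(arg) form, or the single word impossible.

impossible

checked all 3-command options: none fits.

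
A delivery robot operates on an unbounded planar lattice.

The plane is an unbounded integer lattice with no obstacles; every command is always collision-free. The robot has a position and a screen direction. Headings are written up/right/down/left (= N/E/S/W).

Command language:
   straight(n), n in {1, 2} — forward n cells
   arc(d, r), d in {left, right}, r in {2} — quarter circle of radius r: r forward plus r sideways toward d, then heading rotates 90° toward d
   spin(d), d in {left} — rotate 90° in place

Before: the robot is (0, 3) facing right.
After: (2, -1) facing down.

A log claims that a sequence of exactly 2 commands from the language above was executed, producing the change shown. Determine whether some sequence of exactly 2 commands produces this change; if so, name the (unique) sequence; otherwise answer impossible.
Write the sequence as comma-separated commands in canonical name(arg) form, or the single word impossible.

arc(right, 2), straight(2)

key: order matters: swapping arc(right, 2) and straight(2) lands elsewhere
initial: (0, 3) facing right
[1] after arc(right, 2): (2, 1) facing down
[2] after straight(2): (2, -1) facing down
all 25 alternatives checked — unique.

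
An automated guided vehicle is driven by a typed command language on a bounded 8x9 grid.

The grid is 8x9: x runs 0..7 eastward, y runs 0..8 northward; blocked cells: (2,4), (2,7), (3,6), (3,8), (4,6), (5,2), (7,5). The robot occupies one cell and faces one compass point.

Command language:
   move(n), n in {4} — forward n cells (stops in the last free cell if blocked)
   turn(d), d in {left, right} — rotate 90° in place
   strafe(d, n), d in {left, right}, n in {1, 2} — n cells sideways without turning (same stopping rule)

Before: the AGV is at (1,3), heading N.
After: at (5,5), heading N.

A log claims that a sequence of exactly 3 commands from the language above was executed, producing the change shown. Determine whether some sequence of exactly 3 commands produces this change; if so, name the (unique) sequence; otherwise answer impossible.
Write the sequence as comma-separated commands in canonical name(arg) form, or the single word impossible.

key: heading stays N — no command in the sequence turns
start: at (1,3), heading N
1. strafe(right, 2) → at (3,3), heading N
2. move(4) → at (3,5), heading N
3. strafe(right, 2) → at (5,5), heading N
all 343 alternatives checked — unique.

strafe(right, 2), move(4), strafe(right, 2)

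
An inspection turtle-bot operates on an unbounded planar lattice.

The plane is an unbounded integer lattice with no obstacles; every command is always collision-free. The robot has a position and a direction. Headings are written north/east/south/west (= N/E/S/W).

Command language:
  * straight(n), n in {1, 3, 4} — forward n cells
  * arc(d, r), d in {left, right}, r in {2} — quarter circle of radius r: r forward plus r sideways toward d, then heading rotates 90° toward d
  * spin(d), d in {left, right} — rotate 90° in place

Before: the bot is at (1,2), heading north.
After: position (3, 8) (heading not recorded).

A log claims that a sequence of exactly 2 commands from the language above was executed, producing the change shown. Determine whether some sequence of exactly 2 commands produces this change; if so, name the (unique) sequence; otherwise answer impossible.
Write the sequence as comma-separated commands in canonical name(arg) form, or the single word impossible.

straight(4), arc(right, 2)

key: running arc(right, 2) before straight(4) would end elsewhere — order is forced
initial: at (1,2), heading north
1. straight(4) → at (1,6), heading north
2. arc(right, 2) → at (3,8), heading east
all 49 alternatives checked — unique.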